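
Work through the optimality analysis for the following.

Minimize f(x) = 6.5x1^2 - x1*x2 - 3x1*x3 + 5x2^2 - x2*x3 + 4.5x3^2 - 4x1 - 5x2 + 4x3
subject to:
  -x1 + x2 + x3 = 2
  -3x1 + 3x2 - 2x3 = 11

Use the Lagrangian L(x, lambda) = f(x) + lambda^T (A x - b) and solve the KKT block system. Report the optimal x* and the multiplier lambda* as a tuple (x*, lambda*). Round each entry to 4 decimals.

Form the Lagrangian:
  L(x, lambda) = (1/2) x^T Q x + c^T x + lambda^T (A x - b)
Stationarity (grad_x L = 0): Q x + c + A^T lambda = 0.
Primal feasibility: A x = b.

This gives the KKT block system:
  [ Q   A^T ] [ x     ]   [-c ]
  [ A    0  ] [ lambda ] = [ b ]

Solving the linear system:
  x*      = (-1.0476, 1.9524, -1)
  lambda* = (-4.3429, -4.0762)
  f(x*)   = 21.9762

x* = (-1.0476, 1.9524, -1), lambda* = (-4.3429, -4.0762)


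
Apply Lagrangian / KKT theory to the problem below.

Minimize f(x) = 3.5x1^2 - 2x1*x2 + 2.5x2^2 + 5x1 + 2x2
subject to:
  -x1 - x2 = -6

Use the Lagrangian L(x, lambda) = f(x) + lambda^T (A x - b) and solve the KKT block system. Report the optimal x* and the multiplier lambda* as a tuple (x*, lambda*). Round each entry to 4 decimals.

Form the Lagrangian:
  L(x, lambda) = (1/2) x^T Q x + c^T x + lambda^T (A x - b)
Stationarity (grad_x L = 0): Q x + c + A^T lambda = 0.
Primal feasibility: A x = b.

This gives the KKT block system:
  [ Q   A^T ] [ x     ]   [-c ]
  [ A    0  ] [ lambda ] = [ b ]

Solving the linear system:
  x*      = (2.4375, 3.5625)
  lambda* = (14.9375)
  f(x*)   = 54.4688

x* = (2.4375, 3.5625), lambda* = (14.9375)


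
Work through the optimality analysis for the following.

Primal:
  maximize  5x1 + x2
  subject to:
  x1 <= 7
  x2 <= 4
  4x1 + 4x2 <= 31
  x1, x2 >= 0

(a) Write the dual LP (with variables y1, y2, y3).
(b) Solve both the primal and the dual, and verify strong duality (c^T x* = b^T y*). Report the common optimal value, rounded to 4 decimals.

The standard primal-dual pair for 'max c^T x s.t. A x <= b, x >= 0' is:
  Dual:  min b^T y  s.t.  A^T y >= c,  y >= 0.

So the dual LP is:
  minimize  7y1 + 4y2 + 31y3
  subject to:
    y1 + 4y3 >= 5
    y2 + 4y3 >= 1
    y1, y2, y3 >= 0

Solving the primal: x* = (7, 0.75).
  primal value c^T x* = 35.75.
Solving the dual: y* = (4, 0, 0.25).
  dual value b^T y* = 35.75.
Strong duality: c^T x* = b^T y*. Confirmed.

35.75


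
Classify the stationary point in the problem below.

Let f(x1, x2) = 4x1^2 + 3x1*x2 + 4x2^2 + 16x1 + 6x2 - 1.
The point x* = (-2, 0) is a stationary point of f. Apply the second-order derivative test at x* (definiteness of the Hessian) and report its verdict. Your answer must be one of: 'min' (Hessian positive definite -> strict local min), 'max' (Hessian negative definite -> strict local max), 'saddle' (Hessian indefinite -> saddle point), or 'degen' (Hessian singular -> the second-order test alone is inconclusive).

Compute the Hessian H = grad^2 f:
  H = [[8, 3], [3, 8]]
Verify stationarity: grad f(x*) = H x* + g = (0, 0).
Eigenvalues of H: 5, 11.
Both eigenvalues > 0, so H is positive definite -> x* is a strict local min.

min


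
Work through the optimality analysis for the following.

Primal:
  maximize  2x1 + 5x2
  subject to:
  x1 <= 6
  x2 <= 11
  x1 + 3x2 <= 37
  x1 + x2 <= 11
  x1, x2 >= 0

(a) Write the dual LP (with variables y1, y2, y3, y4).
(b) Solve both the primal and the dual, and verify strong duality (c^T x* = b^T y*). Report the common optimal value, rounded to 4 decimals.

The standard primal-dual pair for 'max c^T x s.t. A x <= b, x >= 0' is:
  Dual:  min b^T y  s.t.  A^T y >= c,  y >= 0.

So the dual LP is:
  minimize  6y1 + 11y2 + 37y3 + 11y4
  subject to:
    y1 + y3 + y4 >= 2
    y2 + 3y3 + y4 >= 5
    y1, y2, y3, y4 >= 0

Solving the primal: x* = (0, 11).
  primal value c^T x* = 55.
Solving the dual: y* = (0, 3, 0, 2).
  dual value b^T y* = 55.
Strong duality: c^T x* = b^T y*. Confirmed.

55


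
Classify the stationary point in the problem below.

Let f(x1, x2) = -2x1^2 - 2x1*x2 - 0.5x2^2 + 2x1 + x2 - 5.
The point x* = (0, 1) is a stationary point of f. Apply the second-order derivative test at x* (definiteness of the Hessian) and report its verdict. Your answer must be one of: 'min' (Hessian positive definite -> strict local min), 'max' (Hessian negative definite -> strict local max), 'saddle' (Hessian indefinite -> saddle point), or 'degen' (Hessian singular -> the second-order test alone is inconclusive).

Compute the Hessian H = grad^2 f:
  H = [[-4, -2], [-2, -1]]
Verify stationarity: grad f(x*) = H x* + g = (0, 0).
Eigenvalues of H: -5, 0.
H has a zero eigenvalue (singular; negative semidefinite but not definite), so H is neither positive definite, negative definite, nor indefinite. The second-order test alone is inconclusive -> degen.
(Indeed, f is constant along the null direction of H through x*, so x* is not a strict local extremum.)

degen


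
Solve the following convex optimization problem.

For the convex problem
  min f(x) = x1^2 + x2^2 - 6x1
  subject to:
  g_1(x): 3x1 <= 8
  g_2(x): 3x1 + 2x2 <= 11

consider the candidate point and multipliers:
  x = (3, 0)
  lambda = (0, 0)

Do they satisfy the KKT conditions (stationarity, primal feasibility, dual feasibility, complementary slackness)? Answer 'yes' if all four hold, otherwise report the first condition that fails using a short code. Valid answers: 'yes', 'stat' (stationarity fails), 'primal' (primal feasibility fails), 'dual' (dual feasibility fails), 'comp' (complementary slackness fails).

Gradient of f: grad f(x) = Q x + c = (0, 0)
Constraint values g_i(x) = a_i^T x - b_i:
  g_1((3, 0)) = 1
  g_2((3, 0)) = -2
Stationarity residual: grad f(x) + sum_i lambda_i a_i = (0, 0)
  -> stationarity OK
Primal feasibility (all g_i <= 0): FAILS
Dual feasibility (all lambda_i >= 0): OK
Complementary slackness (lambda_i * g_i(x) = 0 for all i): OK

Verdict: the first failing condition is primal_feasibility -> primal.

primal


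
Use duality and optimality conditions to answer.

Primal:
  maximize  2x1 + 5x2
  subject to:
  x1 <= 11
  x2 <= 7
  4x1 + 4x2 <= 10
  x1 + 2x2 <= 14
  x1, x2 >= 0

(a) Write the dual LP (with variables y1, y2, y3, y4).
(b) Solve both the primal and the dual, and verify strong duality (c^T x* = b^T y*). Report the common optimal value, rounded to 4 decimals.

The standard primal-dual pair for 'max c^T x s.t. A x <= b, x >= 0' is:
  Dual:  min b^T y  s.t.  A^T y >= c,  y >= 0.

So the dual LP is:
  minimize  11y1 + 7y2 + 10y3 + 14y4
  subject to:
    y1 + 4y3 + y4 >= 2
    y2 + 4y3 + 2y4 >= 5
    y1, y2, y3, y4 >= 0

Solving the primal: x* = (0, 2.5).
  primal value c^T x* = 12.5.
Solving the dual: y* = (0, 0, 1.25, 0).
  dual value b^T y* = 12.5.
Strong duality: c^T x* = b^T y*. Confirmed.

12.5


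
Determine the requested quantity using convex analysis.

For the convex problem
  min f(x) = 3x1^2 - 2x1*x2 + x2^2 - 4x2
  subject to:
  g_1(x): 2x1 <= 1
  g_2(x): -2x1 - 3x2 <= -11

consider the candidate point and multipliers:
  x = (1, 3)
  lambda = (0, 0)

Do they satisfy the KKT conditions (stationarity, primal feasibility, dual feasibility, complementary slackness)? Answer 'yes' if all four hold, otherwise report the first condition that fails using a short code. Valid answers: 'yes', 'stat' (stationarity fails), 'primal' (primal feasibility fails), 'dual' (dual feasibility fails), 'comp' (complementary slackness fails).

Gradient of f: grad f(x) = Q x + c = (0, 0)
Constraint values g_i(x) = a_i^T x - b_i:
  g_1((1, 3)) = 1
  g_2((1, 3)) = 0
Stationarity residual: grad f(x) + sum_i lambda_i a_i = (0, 0)
  -> stationarity OK
Primal feasibility (all g_i <= 0): FAILS
Dual feasibility (all lambda_i >= 0): OK
Complementary slackness (lambda_i * g_i(x) = 0 for all i): OK

Verdict: the first failing condition is primal_feasibility -> primal.

primal


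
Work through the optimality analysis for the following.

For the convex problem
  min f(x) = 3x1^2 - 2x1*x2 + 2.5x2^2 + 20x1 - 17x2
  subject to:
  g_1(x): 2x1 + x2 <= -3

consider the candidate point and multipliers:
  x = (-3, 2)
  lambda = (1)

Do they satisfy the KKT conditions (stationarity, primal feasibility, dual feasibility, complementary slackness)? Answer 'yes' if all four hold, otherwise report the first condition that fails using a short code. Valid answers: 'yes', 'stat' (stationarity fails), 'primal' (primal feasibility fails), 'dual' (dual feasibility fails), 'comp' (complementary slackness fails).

Gradient of f: grad f(x) = Q x + c = (-2, -1)
Constraint values g_i(x) = a_i^T x - b_i:
  g_1((-3, 2)) = -1
Stationarity residual: grad f(x) + sum_i lambda_i a_i = (0, 0)
  -> stationarity OK
Primal feasibility (all g_i <= 0): OK
Dual feasibility (all lambda_i >= 0): OK
Complementary slackness (lambda_i * g_i(x) = 0 for all i): FAILS

Verdict: the first failing condition is complementary_slackness -> comp.

comp


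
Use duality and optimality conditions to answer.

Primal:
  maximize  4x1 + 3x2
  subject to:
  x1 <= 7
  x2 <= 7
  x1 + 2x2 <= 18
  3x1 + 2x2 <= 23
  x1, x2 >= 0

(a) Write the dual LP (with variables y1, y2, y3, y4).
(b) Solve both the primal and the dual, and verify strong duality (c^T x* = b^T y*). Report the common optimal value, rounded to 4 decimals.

The standard primal-dual pair for 'max c^T x s.t. A x <= b, x >= 0' is:
  Dual:  min b^T y  s.t.  A^T y >= c,  y >= 0.

So the dual LP is:
  minimize  7y1 + 7y2 + 18y3 + 23y4
  subject to:
    y1 + y3 + 3y4 >= 4
    y2 + 2y3 + 2y4 >= 3
    y1, y2, y3, y4 >= 0

Solving the primal: x* = (3, 7).
  primal value c^T x* = 33.
Solving the dual: y* = (0, 0.3333, 0, 1.3333).
  dual value b^T y* = 33.
Strong duality: c^T x* = b^T y*. Confirmed.

33


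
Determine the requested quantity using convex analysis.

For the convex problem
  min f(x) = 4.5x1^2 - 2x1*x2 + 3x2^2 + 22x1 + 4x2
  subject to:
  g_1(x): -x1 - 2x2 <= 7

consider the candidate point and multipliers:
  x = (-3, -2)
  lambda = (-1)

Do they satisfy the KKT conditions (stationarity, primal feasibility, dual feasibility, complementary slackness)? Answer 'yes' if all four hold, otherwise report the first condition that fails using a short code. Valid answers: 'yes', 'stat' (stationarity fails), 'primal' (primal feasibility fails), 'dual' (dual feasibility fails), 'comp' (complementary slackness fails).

Gradient of f: grad f(x) = Q x + c = (-1, -2)
Constraint values g_i(x) = a_i^T x - b_i:
  g_1((-3, -2)) = 0
Stationarity residual: grad f(x) + sum_i lambda_i a_i = (0, 0)
  -> stationarity OK
Primal feasibility (all g_i <= 0): OK
Dual feasibility (all lambda_i >= 0): FAILS
Complementary slackness (lambda_i * g_i(x) = 0 for all i): OK

Verdict: the first failing condition is dual_feasibility -> dual.

dual


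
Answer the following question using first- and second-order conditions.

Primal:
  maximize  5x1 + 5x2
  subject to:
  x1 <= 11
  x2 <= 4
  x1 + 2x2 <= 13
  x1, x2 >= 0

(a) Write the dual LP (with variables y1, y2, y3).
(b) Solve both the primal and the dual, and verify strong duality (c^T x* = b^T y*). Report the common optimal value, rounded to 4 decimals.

The standard primal-dual pair for 'max c^T x s.t. A x <= b, x >= 0' is:
  Dual:  min b^T y  s.t.  A^T y >= c,  y >= 0.

So the dual LP is:
  minimize  11y1 + 4y2 + 13y3
  subject to:
    y1 + y3 >= 5
    y2 + 2y3 >= 5
    y1, y2, y3 >= 0

Solving the primal: x* = (11, 1).
  primal value c^T x* = 60.
Solving the dual: y* = (2.5, 0, 2.5).
  dual value b^T y* = 60.
Strong duality: c^T x* = b^T y*. Confirmed.

60


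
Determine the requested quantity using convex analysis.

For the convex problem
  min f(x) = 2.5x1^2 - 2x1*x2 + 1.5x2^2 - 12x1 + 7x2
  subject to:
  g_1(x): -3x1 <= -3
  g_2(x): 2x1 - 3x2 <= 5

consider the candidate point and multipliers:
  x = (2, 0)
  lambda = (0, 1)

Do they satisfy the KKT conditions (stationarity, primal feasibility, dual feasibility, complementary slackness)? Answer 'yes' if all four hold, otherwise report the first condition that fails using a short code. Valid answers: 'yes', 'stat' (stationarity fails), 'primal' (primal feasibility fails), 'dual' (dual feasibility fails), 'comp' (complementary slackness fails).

Gradient of f: grad f(x) = Q x + c = (-2, 3)
Constraint values g_i(x) = a_i^T x - b_i:
  g_1((2, 0)) = -3
  g_2((2, 0)) = -1
Stationarity residual: grad f(x) + sum_i lambda_i a_i = (0, 0)
  -> stationarity OK
Primal feasibility (all g_i <= 0): OK
Dual feasibility (all lambda_i >= 0): OK
Complementary slackness (lambda_i * g_i(x) = 0 for all i): FAILS

Verdict: the first failing condition is complementary_slackness -> comp.

comp


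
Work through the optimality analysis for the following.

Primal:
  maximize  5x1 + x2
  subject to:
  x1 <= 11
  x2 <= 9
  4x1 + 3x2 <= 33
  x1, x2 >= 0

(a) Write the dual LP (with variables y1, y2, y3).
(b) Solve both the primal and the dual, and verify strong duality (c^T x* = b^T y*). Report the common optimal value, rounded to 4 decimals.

The standard primal-dual pair for 'max c^T x s.t. A x <= b, x >= 0' is:
  Dual:  min b^T y  s.t.  A^T y >= c,  y >= 0.

So the dual LP is:
  minimize  11y1 + 9y2 + 33y3
  subject to:
    y1 + 4y3 >= 5
    y2 + 3y3 >= 1
    y1, y2, y3 >= 0

Solving the primal: x* = (8.25, 0).
  primal value c^T x* = 41.25.
Solving the dual: y* = (0, 0, 1.25).
  dual value b^T y* = 41.25.
Strong duality: c^T x* = b^T y*. Confirmed.

41.25


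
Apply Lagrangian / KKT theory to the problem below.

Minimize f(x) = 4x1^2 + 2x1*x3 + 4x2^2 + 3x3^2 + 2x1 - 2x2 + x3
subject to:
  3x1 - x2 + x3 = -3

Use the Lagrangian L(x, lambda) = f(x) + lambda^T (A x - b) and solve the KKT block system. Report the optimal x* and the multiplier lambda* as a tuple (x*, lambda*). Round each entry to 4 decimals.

Form the Lagrangian:
  L(x, lambda) = (1/2) x^T Q x + c^T x + lambda^T (A x - b)
Stationarity (grad_x L = 0): Q x + c + A^T lambda = 0.
Primal feasibility: A x = b.

This gives the KKT block system:
  [ Q   A^T ] [ x     ]   [-c ]
  [ A    0  ] [ lambda ] = [ b ]

Solving the linear system:
  x*      = (-0.7973, 0.4459, -0.1622)
  lambda* = (1.5676)
  f(x*)   = 1.027

x* = (-0.7973, 0.4459, -0.1622), lambda* = (1.5676)


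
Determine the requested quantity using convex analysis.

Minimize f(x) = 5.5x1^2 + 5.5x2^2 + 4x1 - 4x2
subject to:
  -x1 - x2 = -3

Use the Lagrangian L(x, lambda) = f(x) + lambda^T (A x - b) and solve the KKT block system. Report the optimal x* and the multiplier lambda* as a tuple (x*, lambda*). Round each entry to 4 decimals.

Form the Lagrangian:
  L(x, lambda) = (1/2) x^T Q x + c^T x + lambda^T (A x - b)
Stationarity (grad_x L = 0): Q x + c + A^T lambda = 0.
Primal feasibility: A x = b.

This gives the KKT block system:
  [ Q   A^T ] [ x     ]   [-c ]
  [ A    0  ] [ lambda ] = [ b ]

Solving the linear system:
  x*      = (1.1364, 1.8636)
  lambda* = (16.5)
  f(x*)   = 23.2955

x* = (1.1364, 1.8636), lambda* = (16.5)


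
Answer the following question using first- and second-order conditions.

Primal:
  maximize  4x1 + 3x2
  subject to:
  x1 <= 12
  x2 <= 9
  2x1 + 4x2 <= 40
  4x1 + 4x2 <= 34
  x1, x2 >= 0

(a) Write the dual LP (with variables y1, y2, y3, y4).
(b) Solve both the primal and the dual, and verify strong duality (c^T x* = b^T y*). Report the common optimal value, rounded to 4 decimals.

The standard primal-dual pair for 'max c^T x s.t. A x <= b, x >= 0' is:
  Dual:  min b^T y  s.t.  A^T y >= c,  y >= 0.

So the dual LP is:
  minimize  12y1 + 9y2 + 40y3 + 34y4
  subject to:
    y1 + 2y3 + 4y4 >= 4
    y2 + 4y3 + 4y4 >= 3
    y1, y2, y3, y4 >= 0

Solving the primal: x* = (8.5, 0).
  primal value c^T x* = 34.
Solving the dual: y* = (0, 0, 0, 1).
  dual value b^T y* = 34.
Strong duality: c^T x* = b^T y*. Confirmed.

34


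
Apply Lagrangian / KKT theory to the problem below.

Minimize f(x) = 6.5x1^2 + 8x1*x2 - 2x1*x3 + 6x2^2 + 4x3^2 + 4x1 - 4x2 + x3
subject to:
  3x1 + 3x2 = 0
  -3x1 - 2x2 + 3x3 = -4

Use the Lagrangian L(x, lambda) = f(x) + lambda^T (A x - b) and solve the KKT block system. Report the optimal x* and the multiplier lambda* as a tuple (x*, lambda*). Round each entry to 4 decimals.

Form the Lagrangian:
  L(x, lambda) = (1/2) x^T Q x + c^T x + lambda^T (A x - b)
Stationarity (grad_x L = 0): Q x + c + A^T lambda = 0.
Primal feasibility: A x = b.

This gives the KKT block system:
  [ Q   A^T ] [ x     ]   [-c ]
  [ A    0  ] [ lambda ] = [ b ]

Solving the linear system:
  x*      = (-0.8701, 0.8701, -1.6234)
  lambda* = (2.4502, 3.4156)
  f(x*)   = 2.539

x* = (-0.8701, 0.8701, -1.6234), lambda* = (2.4502, 3.4156)


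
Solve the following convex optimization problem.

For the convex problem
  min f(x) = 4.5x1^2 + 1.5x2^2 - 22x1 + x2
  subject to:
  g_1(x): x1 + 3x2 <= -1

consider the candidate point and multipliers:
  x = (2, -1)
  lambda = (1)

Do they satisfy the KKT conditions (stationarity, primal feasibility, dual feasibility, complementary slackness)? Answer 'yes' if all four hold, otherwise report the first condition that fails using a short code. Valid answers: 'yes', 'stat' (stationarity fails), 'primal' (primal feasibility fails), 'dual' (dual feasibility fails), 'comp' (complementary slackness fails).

Gradient of f: grad f(x) = Q x + c = (-4, -2)
Constraint values g_i(x) = a_i^T x - b_i:
  g_1((2, -1)) = 0
Stationarity residual: grad f(x) + sum_i lambda_i a_i = (-3, 1)
  -> stationarity FAILS
Primal feasibility (all g_i <= 0): OK
Dual feasibility (all lambda_i >= 0): OK
Complementary slackness (lambda_i * g_i(x) = 0 for all i): OK

Verdict: the first failing condition is stationarity -> stat.

stat


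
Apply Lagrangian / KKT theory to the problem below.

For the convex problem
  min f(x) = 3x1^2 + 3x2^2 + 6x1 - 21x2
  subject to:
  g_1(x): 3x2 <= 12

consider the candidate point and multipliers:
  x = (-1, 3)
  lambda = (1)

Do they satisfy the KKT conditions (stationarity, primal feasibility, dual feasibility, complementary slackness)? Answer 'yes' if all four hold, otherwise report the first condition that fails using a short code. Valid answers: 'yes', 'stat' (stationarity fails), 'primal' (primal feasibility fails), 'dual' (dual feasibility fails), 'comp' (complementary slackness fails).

Gradient of f: grad f(x) = Q x + c = (0, -3)
Constraint values g_i(x) = a_i^T x - b_i:
  g_1((-1, 3)) = -3
Stationarity residual: grad f(x) + sum_i lambda_i a_i = (0, 0)
  -> stationarity OK
Primal feasibility (all g_i <= 0): OK
Dual feasibility (all lambda_i >= 0): OK
Complementary slackness (lambda_i * g_i(x) = 0 for all i): FAILS

Verdict: the first failing condition is complementary_slackness -> comp.

comp


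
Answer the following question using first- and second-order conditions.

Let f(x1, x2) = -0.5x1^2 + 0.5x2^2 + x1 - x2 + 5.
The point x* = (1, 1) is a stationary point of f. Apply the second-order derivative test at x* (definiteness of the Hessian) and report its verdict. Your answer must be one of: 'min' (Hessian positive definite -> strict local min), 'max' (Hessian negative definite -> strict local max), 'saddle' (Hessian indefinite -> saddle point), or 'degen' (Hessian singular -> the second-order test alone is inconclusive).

Compute the Hessian H = grad^2 f:
  H = [[-1, 0], [0, 1]]
Verify stationarity: grad f(x*) = H x* + g = (0, 0).
Eigenvalues of H: -1, 1.
Eigenvalues have mixed signs, so H is indefinite -> x* is a saddle point.

saddle


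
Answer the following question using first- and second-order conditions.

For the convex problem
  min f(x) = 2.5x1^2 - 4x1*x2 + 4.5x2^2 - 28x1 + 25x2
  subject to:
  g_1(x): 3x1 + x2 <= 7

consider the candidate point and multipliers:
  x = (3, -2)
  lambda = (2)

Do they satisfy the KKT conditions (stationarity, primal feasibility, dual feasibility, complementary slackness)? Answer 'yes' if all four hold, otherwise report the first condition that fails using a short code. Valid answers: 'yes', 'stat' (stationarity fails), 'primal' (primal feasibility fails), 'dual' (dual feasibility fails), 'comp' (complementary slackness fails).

Gradient of f: grad f(x) = Q x + c = (-5, -5)
Constraint values g_i(x) = a_i^T x - b_i:
  g_1((3, -2)) = 0
Stationarity residual: grad f(x) + sum_i lambda_i a_i = (1, -3)
  -> stationarity FAILS
Primal feasibility (all g_i <= 0): OK
Dual feasibility (all lambda_i >= 0): OK
Complementary slackness (lambda_i * g_i(x) = 0 for all i): OK

Verdict: the first failing condition is stationarity -> stat.

stat


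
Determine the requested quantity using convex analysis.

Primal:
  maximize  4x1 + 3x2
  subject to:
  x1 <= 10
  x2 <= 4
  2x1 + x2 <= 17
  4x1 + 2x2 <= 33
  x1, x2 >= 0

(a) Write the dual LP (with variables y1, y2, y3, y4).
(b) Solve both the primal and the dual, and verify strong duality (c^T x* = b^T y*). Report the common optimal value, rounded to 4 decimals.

The standard primal-dual pair for 'max c^T x s.t. A x <= b, x >= 0' is:
  Dual:  min b^T y  s.t.  A^T y >= c,  y >= 0.

So the dual LP is:
  minimize  10y1 + 4y2 + 17y3 + 33y4
  subject to:
    y1 + 2y3 + 4y4 >= 4
    y2 + y3 + 2y4 >= 3
    y1, y2, y3, y4 >= 0

Solving the primal: x* = (6.25, 4).
  primal value c^T x* = 37.
Solving the dual: y* = (0, 1, 0, 1).
  dual value b^T y* = 37.
Strong duality: c^T x* = b^T y*. Confirmed.

37


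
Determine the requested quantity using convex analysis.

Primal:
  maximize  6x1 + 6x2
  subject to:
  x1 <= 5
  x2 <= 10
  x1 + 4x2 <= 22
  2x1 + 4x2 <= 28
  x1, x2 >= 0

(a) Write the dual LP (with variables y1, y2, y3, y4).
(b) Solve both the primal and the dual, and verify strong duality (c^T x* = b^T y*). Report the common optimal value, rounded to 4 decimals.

The standard primal-dual pair for 'max c^T x s.t. A x <= b, x >= 0' is:
  Dual:  min b^T y  s.t.  A^T y >= c,  y >= 0.

So the dual LP is:
  minimize  5y1 + 10y2 + 22y3 + 28y4
  subject to:
    y1 + y3 + 2y4 >= 6
    y2 + 4y3 + 4y4 >= 6
    y1, y2, y3, y4 >= 0

Solving the primal: x* = (5, 4.25).
  primal value c^T x* = 55.5.
Solving the dual: y* = (4.5, 0, 1.5, 0).
  dual value b^T y* = 55.5.
Strong duality: c^T x* = b^T y*. Confirmed.

55.5


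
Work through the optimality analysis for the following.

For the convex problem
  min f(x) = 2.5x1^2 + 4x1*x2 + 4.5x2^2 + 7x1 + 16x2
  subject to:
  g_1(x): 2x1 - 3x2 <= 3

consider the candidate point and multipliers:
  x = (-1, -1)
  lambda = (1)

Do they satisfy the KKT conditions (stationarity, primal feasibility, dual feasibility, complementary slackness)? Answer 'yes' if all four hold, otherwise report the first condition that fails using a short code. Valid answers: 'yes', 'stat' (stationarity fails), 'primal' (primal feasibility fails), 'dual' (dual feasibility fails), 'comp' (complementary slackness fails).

Gradient of f: grad f(x) = Q x + c = (-2, 3)
Constraint values g_i(x) = a_i^T x - b_i:
  g_1((-1, -1)) = -2
Stationarity residual: grad f(x) + sum_i lambda_i a_i = (0, 0)
  -> stationarity OK
Primal feasibility (all g_i <= 0): OK
Dual feasibility (all lambda_i >= 0): OK
Complementary slackness (lambda_i * g_i(x) = 0 for all i): FAILS

Verdict: the first failing condition is complementary_slackness -> comp.

comp


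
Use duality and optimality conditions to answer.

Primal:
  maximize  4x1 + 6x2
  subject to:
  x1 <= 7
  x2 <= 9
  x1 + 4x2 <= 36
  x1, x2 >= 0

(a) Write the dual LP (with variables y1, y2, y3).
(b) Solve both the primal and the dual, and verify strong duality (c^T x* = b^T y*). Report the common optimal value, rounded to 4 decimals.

The standard primal-dual pair for 'max c^T x s.t. A x <= b, x >= 0' is:
  Dual:  min b^T y  s.t.  A^T y >= c,  y >= 0.

So the dual LP is:
  minimize  7y1 + 9y2 + 36y3
  subject to:
    y1 + y3 >= 4
    y2 + 4y3 >= 6
    y1, y2, y3 >= 0

Solving the primal: x* = (7, 7.25).
  primal value c^T x* = 71.5.
Solving the dual: y* = (2.5, 0, 1.5).
  dual value b^T y* = 71.5.
Strong duality: c^T x* = b^T y*. Confirmed.

71.5


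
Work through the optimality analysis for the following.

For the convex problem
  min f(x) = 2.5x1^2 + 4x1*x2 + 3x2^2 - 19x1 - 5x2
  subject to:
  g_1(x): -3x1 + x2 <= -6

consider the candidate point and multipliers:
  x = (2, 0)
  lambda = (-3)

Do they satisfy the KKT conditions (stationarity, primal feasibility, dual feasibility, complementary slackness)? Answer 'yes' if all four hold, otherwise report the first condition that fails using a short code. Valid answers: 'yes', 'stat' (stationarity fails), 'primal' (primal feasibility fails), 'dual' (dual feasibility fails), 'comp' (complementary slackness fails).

Gradient of f: grad f(x) = Q x + c = (-9, 3)
Constraint values g_i(x) = a_i^T x - b_i:
  g_1((2, 0)) = 0
Stationarity residual: grad f(x) + sum_i lambda_i a_i = (0, 0)
  -> stationarity OK
Primal feasibility (all g_i <= 0): OK
Dual feasibility (all lambda_i >= 0): FAILS
Complementary slackness (lambda_i * g_i(x) = 0 for all i): OK

Verdict: the first failing condition is dual_feasibility -> dual.

dual


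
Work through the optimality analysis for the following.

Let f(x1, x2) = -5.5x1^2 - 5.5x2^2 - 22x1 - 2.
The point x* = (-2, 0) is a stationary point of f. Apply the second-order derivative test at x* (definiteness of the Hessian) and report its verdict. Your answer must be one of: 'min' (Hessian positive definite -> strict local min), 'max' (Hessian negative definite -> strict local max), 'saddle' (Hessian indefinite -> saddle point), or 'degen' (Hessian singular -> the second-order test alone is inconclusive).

Compute the Hessian H = grad^2 f:
  H = [[-11, 0], [0, -11]]
Verify stationarity: grad f(x*) = H x* + g = (0, 0).
Eigenvalues of H: -11, -11.
Both eigenvalues < 0, so H is negative definite -> x* is a strict local max.

max


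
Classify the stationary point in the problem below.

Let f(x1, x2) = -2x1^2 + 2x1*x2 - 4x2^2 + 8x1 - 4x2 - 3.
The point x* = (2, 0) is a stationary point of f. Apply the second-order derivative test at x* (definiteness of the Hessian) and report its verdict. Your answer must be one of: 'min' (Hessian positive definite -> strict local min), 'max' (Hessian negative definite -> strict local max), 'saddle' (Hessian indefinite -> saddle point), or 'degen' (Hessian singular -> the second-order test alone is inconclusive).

Compute the Hessian H = grad^2 f:
  H = [[-4, 2], [2, -8]]
Verify stationarity: grad f(x*) = H x* + g = (0, 0).
Eigenvalues of H: -8.8284, -3.1716.
Both eigenvalues < 0, so H is negative definite -> x* is a strict local max.

max


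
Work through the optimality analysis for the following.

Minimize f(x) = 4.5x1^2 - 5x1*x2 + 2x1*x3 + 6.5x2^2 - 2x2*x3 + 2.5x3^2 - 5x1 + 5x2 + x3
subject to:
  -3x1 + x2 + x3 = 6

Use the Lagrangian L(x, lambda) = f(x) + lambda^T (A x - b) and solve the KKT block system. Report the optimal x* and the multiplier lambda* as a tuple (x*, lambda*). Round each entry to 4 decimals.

Form the Lagrangian:
  L(x, lambda) = (1/2) x^T Q x + c^T x + lambda^T (A x - b)
Stationarity (grad_x L = 0): Q x + c + A^T lambda = 0.
Primal feasibility: A x = b.

This gives the KKT block system:
  [ Q   A^T ] [ x     ]   [-c ]
  [ A    0  ] [ lambda ] = [ b ]

Solving the linear system:
  x*      = (-1.7006, -0.4371, 1.3353)
  lambda* = (-5.1497)
  f(x*)   = 19.2754

x* = (-1.7006, -0.4371, 1.3353), lambda* = (-5.1497)


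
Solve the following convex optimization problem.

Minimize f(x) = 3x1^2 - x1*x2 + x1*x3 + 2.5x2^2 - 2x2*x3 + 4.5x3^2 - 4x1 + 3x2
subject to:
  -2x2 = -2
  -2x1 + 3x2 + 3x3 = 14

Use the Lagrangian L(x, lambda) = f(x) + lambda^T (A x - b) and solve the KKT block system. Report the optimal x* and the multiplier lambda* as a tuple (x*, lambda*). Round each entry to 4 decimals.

Form the Lagrangian:
  L(x, lambda) = (1/2) x^T Q x + c^T x + lambda^T (A x - b)
Stationarity (grad_x L = 0): Q x + c + A^T lambda = 0.
Primal feasibility: A x = b.

This gives the KKT block system:
  [ Q   A^T ] [ x     ]   [-c ]
  [ A    0  ] [ lambda ] = [ b ]

Solving the linear system:
  x*      = (-1.7059, 1, 2.5294)
  lambda* = (-7.2059, -6.3529)
  f(x*)   = 42.1765

x* = (-1.7059, 1, 2.5294), lambda* = (-7.2059, -6.3529)


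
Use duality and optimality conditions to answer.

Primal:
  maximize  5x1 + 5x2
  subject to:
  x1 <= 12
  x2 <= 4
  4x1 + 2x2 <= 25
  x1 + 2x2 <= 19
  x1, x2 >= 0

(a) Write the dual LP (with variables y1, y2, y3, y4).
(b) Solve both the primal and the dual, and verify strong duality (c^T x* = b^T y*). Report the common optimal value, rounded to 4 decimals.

The standard primal-dual pair for 'max c^T x s.t. A x <= b, x >= 0' is:
  Dual:  min b^T y  s.t.  A^T y >= c,  y >= 0.

So the dual LP is:
  minimize  12y1 + 4y2 + 25y3 + 19y4
  subject to:
    y1 + 4y3 + y4 >= 5
    y2 + 2y3 + 2y4 >= 5
    y1, y2, y3, y4 >= 0

Solving the primal: x* = (4.25, 4).
  primal value c^T x* = 41.25.
Solving the dual: y* = (0, 2.5, 1.25, 0).
  dual value b^T y* = 41.25.
Strong duality: c^T x* = b^T y*. Confirmed.

41.25


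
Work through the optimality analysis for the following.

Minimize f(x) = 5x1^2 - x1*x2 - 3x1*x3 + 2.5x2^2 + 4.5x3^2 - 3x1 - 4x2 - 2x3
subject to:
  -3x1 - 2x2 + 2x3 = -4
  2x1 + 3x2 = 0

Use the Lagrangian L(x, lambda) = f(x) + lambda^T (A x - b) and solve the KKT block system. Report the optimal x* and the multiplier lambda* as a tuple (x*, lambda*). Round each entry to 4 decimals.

Form the Lagrangian:
  L(x, lambda) = (1/2) x^T Q x + c^T x + lambda^T (A x - b)
Stationarity (grad_x L = 0): Q x + c + A^T lambda = 0.
Primal feasibility: A x = b.

This gives the KKT block system:
  [ Q   A^T ] [ x     ]   [-c ]
  [ A    0  ] [ lambda ] = [ b ]

Solving the linear system:
  x*      = (0.743, -0.4953, -1.3809)
  lambda* = (8.3283, 7.9587)
  f(x*)   = 17.9137

x* = (0.743, -0.4953, -1.3809), lambda* = (8.3283, 7.9587)


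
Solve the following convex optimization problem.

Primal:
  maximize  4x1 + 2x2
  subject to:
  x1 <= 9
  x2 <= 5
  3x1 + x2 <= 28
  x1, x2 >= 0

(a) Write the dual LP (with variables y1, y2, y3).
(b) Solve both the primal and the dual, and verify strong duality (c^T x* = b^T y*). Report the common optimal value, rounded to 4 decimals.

The standard primal-dual pair for 'max c^T x s.t. A x <= b, x >= 0' is:
  Dual:  min b^T y  s.t.  A^T y >= c,  y >= 0.

So the dual LP is:
  minimize  9y1 + 5y2 + 28y3
  subject to:
    y1 + 3y3 >= 4
    y2 + y3 >= 2
    y1, y2, y3 >= 0

Solving the primal: x* = (7.6667, 5).
  primal value c^T x* = 40.6667.
Solving the dual: y* = (0, 0.6667, 1.3333).
  dual value b^T y* = 40.6667.
Strong duality: c^T x* = b^T y*. Confirmed.

40.6667


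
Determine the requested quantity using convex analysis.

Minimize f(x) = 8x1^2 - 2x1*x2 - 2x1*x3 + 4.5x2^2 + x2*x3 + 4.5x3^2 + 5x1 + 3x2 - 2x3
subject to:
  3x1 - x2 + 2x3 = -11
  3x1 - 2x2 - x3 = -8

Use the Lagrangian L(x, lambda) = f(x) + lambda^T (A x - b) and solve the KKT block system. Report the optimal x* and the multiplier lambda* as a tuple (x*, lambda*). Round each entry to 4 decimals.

Form the Lagrangian:
  L(x, lambda) = (1/2) x^T Q x + c^T x + lambda^T (A x - b)
Stationarity (grad_x L = 0): Q x + c + A^T lambda = 0.
Primal feasibility: A x = b.

This gives the KKT block system:
  [ Q   A^T ] [ x     ]   [-c ]
  [ A    0  ] [ lambda ] = [ b ]

Solving the linear system:
  x*      = (-2.4305, 1.0251, -1.3417)
  lambda* = (6.4247, 4.6602)
  f(x*)   = 50.7799

x* = (-2.4305, 1.0251, -1.3417), lambda* = (6.4247, 4.6602)


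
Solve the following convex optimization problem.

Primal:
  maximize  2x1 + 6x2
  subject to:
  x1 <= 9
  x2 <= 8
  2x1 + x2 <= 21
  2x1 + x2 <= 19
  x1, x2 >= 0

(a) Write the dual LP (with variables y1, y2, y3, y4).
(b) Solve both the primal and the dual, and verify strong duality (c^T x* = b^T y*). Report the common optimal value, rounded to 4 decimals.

The standard primal-dual pair for 'max c^T x s.t. A x <= b, x >= 0' is:
  Dual:  min b^T y  s.t.  A^T y >= c,  y >= 0.

So the dual LP is:
  minimize  9y1 + 8y2 + 21y3 + 19y4
  subject to:
    y1 + 2y3 + 2y4 >= 2
    y2 + y3 + y4 >= 6
    y1, y2, y3, y4 >= 0

Solving the primal: x* = (5.5, 8).
  primal value c^T x* = 59.
Solving the dual: y* = (0, 5, 0, 1).
  dual value b^T y* = 59.
Strong duality: c^T x* = b^T y*. Confirmed.

59


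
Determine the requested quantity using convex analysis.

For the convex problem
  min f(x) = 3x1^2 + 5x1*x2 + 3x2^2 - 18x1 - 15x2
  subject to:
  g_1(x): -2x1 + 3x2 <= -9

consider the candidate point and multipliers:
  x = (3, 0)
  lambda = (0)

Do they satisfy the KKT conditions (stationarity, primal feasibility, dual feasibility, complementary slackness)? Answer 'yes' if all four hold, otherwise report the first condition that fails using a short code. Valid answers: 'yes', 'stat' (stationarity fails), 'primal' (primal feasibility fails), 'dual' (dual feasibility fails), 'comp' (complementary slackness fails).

Gradient of f: grad f(x) = Q x + c = (0, 0)
Constraint values g_i(x) = a_i^T x - b_i:
  g_1((3, 0)) = 3
Stationarity residual: grad f(x) + sum_i lambda_i a_i = (0, 0)
  -> stationarity OK
Primal feasibility (all g_i <= 0): FAILS
Dual feasibility (all lambda_i >= 0): OK
Complementary slackness (lambda_i * g_i(x) = 0 for all i): OK

Verdict: the first failing condition is primal_feasibility -> primal.

primal


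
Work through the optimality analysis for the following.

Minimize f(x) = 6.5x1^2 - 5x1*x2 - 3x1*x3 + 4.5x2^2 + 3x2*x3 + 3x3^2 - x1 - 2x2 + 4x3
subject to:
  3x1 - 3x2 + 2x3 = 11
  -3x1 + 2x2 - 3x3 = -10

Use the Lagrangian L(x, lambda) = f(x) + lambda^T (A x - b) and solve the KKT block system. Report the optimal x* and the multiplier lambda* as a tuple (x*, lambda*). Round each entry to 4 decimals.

Form the Lagrangian:
  L(x, lambda) = (1/2) x^T Q x + c^T x + lambda^T (A x - b)
Stationarity (grad_x L = 0): Q x + c + A^T lambda = 0.
Primal feasibility: A x = b.

This gives the KKT block system:
  [ Q   A^T ] [ x     ]   [-c ]
  [ A    0  ] [ lambda ] = [ b ]

Solving the linear system:
  x*      = (0.6243, -2.2254, 1.2254)
  lambda* = (-11.763, -6.9075)
  f(x*)   = 34.5231

x* = (0.6243, -2.2254, 1.2254), lambda* = (-11.763, -6.9075)


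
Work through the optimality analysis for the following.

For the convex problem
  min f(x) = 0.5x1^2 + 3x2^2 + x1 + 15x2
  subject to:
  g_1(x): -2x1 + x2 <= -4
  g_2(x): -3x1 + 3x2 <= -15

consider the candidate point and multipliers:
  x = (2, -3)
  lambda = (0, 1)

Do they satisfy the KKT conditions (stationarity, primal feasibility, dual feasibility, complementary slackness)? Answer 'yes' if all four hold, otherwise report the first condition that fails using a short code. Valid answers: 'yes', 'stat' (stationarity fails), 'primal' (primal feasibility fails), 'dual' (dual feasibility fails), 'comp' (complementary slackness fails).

Gradient of f: grad f(x) = Q x + c = (3, -3)
Constraint values g_i(x) = a_i^T x - b_i:
  g_1((2, -3)) = -3
  g_2((2, -3)) = 0
Stationarity residual: grad f(x) + sum_i lambda_i a_i = (0, 0)
  -> stationarity OK
Primal feasibility (all g_i <= 0): OK
Dual feasibility (all lambda_i >= 0): OK
Complementary slackness (lambda_i * g_i(x) = 0 for all i): OK

Verdict: yes, KKT holds.

yes


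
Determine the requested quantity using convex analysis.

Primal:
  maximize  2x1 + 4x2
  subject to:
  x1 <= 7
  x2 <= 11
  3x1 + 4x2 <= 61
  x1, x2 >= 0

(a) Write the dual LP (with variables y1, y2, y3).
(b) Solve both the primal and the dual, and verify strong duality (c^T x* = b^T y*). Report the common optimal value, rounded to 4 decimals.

The standard primal-dual pair for 'max c^T x s.t. A x <= b, x >= 0' is:
  Dual:  min b^T y  s.t.  A^T y >= c,  y >= 0.

So the dual LP is:
  minimize  7y1 + 11y2 + 61y3
  subject to:
    y1 + 3y3 >= 2
    y2 + 4y3 >= 4
    y1, y2, y3 >= 0

Solving the primal: x* = (5.6667, 11).
  primal value c^T x* = 55.3333.
Solving the dual: y* = (0, 1.3333, 0.6667).
  dual value b^T y* = 55.3333.
Strong duality: c^T x* = b^T y*. Confirmed.

55.3333


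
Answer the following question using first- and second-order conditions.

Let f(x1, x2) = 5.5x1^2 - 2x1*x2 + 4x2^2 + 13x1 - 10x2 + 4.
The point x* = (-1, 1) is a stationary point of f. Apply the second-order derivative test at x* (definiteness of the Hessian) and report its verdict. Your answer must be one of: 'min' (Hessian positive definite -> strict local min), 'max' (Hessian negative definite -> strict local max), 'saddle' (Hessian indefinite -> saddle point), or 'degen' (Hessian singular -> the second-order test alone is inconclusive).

Compute the Hessian H = grad^2 f:
  H = [[11, -2], [-2, 8]]
Verify stationarity: grad f(x*) = H x* + g = (0, 0).
Eigenvalues of H: 7, 12.
Both eigenvalues > 0, so H is positive definite -> x* is a strict local min.

min


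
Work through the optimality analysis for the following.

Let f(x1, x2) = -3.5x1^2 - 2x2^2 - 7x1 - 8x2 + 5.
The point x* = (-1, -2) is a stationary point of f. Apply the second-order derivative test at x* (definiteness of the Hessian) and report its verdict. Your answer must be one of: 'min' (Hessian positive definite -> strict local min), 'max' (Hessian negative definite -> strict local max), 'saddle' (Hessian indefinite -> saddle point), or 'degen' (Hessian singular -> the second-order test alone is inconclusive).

Compute the Hessian H = grad^2 f:
  H = [[-7, 0], [0, -4]]
Verify stationarity: grad f(x*) = H x* + g = (0, 0).
Eigenvalues of H: -7, -4.
Both eigenvalues < 0, so H is negative definite -> x* is a strict local max.

max


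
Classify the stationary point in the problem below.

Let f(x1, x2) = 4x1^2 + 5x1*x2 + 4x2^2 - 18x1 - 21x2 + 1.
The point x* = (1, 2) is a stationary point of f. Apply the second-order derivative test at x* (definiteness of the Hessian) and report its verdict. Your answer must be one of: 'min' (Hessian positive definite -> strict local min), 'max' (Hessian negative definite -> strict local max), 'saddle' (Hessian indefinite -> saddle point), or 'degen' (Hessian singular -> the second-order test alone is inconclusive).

Compute the Hessian H = grad^2 f:
  H = [[8, 5], [5, 8]]
Verify stationarity: grad f(x*) = H x* + g = (0, 0).
Eigenvalues of H: 3, 13.
Both eigenvalues > 0, so H is positive definite -> x* is a strict local min.

min


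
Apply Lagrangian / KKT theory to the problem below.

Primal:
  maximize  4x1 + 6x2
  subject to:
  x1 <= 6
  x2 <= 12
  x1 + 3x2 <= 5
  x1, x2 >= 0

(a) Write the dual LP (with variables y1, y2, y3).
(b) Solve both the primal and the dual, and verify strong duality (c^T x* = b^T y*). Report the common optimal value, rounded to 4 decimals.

The standard primal-dual pair for 'max c^T x s.t. A x <= b, x >= 0' is:
  Dual:  min b^T y  s.t.  A^T y >= c,  y >= 0.

So the dual LP is:
  minimize  6y1 + 12y2 + 5y3
  subject to:
    y1 + y3 >= 4
    y2 + 3y3 >= 6
    y1, y2, y3 >= 0

Solving the primal: x* = (5, 0).
  primal value c^T x* = 20.
Solving the dual: y* = (0, 0, 4).
  dual value b^T y* = 20.
Strong duality: c^T x* = b^T y*. Confirmed.

20


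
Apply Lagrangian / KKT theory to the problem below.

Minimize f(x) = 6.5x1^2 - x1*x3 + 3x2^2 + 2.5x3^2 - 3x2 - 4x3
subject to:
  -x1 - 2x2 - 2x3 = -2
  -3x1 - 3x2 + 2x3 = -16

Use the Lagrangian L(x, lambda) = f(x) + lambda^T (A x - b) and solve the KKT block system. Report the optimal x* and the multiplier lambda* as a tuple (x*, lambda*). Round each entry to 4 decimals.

Form the Lagrangian:
  L(x, lambda) = (1/2) x^T Q x + c^T x + lambda^T (A x - b)
Stationarity (grad_x L = 0): Q x + c + A^T lambda = 0.
Primal feasibility: A x = b.

This gives the KKT block system:
  [ Q   A^T ] [ x     ]   [-c ]
  [ A    0  ] [ lambda ] = [ b ]

Solving the linear system:
  x*      = (1.0413, 2.7669, -2.2876)
  lambda* = (-2.2235, 6.0162)
  f(x*)   = 46.3307

x* = (1.0413, 2.7669, -2.2876), lambda* = (-2.2235, 6.0162)


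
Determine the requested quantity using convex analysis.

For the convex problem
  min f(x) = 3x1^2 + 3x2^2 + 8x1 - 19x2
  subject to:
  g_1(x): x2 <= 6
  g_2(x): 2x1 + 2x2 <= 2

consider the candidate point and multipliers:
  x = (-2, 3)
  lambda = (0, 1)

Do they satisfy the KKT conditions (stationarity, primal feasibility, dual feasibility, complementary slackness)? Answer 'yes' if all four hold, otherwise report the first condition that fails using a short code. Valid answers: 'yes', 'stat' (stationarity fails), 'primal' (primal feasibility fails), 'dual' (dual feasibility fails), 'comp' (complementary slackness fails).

Gradient of f: grad f(x) = Q x + c = (-4, -1)
Constraint values g_i(x) = a_i^T x - b_i:
  g_1((-2, 3)) = -3
  g_2((-2, 3)) = 0
Stationarity residual: grad f(x) + sum_i lambda_i a_i = (-2, 1)
  -> stationarity FAILS
Primal feasibility (all g_i <= 0): OK
Dual feasibility (all lambda_i >= 0): OK
Complementary slackness (lambda_i * g_i(x) = 0 for all i): OK

Verdict: the first failing condition is stationarity -> stat.

stat
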